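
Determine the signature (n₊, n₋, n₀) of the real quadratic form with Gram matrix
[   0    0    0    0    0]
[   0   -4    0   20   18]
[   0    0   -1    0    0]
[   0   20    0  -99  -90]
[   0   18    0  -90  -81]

step 0: pivot -4 → sign −
step 1: pivot -1 → sign −
step 2: pivot 1 → sign +
step 3: row/col 3 already zero → sign 0
step 4: row/col 4 already zero → sign 0
signature = (1, 2, 2)

Answer: (1, 2, 2)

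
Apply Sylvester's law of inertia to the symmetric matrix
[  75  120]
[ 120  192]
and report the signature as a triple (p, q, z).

Answer: (1, 0, 1)

Derivation:
step 0: pivot 75 → sign +
step 1: row/col 1 already zero → sign 0
signature = (1, 0, 1)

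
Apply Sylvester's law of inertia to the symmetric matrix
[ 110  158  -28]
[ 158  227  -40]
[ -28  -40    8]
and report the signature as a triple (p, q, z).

step 0: pivot 110 → sign +
step 1: pivot 3/55 → sign +
step 2: row/col 2 already zero → sign 0
signature = (2, 0, 1)

Answer: (2, 0, 1)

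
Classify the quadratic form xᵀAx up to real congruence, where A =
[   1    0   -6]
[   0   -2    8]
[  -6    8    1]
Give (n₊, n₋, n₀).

Answer: (1, 2, 0)

Derivation:
step 0: pivot 1 → sign +
step 1: pivot -2 → sign −
step 2: pivot -3 → sign −
signature = (1, 2, 0)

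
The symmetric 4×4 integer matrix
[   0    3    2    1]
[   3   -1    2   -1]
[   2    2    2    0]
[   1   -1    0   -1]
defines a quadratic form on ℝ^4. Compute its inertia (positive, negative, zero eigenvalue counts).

step 0: pivot -1 → sign −
step 1: pivot 9 → sign +
step 2: pivot -10/9 → sign −
step 3: pivot -2/5 → sign −
signature = (1, 3, 0)

Answer: (1, 3, 0)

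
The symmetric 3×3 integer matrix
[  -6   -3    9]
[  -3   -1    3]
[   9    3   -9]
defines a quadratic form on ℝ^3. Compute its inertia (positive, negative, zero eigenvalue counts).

Answer: (1, 1, 1)

Derivation:
step 0: pivot -6 → sign −
step 1: pivot 1/2 → sign +
step 2: row/col 2 already zero → sign 0
signature = (1, 1, 1)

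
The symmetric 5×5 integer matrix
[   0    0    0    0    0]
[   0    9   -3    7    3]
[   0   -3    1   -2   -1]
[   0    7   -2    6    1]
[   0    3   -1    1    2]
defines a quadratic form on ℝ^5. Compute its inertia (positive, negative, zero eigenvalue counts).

step 0: pivot 9 → sign +
step 1: pivot 5/9 → sign +
step 2: pivot -1/5 → sign −
step 3: pivot 1 → sign +
step 4: row/col 4 already zero → sign 0
signature = (3, 1, 1)

Answer: (3, 1, 1)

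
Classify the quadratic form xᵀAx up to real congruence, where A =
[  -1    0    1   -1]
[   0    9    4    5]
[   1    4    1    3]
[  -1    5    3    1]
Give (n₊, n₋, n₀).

step 0: pivot -1 → sign −
step 1: pivot 9 → sign +
step 2: pivot 2/9 → sign +
step 3: pivot -1 → sign −
signature = (2, 2, 0)

Answer: (2, 2, 0)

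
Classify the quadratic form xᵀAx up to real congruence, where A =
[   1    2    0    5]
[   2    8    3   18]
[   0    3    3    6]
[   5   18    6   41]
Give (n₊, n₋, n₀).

step 0: pivot 1 → sign +
step 1: pivot 4 → sign +
step 2: pivot 3/4 → sign +
step 3: row/col 3 already zero → sign 0
signature = (3, 0, 1)

Answer: (3, 0, 1)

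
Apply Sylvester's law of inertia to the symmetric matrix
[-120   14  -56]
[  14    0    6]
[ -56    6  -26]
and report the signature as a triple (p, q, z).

step 0: pivot -120 → sign −
step 1: pivot 49/30 → sign +
step 2: pivot -2/49 → sign −
signature = (1, 2, 0)

Answer: (1, 2, 0)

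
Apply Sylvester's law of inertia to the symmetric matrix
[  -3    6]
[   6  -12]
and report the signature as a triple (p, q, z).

step 0: pivot -3 → sign −
step 1: row/col 1 already zero → sign 0
signature = (0, 1, 1)

Answer: (0, 1, 1)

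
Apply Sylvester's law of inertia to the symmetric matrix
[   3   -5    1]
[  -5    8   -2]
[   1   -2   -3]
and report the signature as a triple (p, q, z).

Answer: (1, 2, 0)

Derivation:
step 0: pivot 3 → sign +
step 1: pivot -1/3 → sign −
step 2: pivot -3 → sign −
signature = (1, 2, 0)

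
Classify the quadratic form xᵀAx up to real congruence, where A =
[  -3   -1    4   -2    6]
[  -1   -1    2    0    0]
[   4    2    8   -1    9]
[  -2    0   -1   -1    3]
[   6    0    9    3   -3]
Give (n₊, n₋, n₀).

step 0: pivot -3 → sign −
step 1: pivot -2/3 → sign −
step 2: pivot 14 → sign +
step 3: pivot 5/14 → sign +
step 4: pivot -6/5 → sign −
signature = (2, 3, 0)

Answer: (2, 3, 0)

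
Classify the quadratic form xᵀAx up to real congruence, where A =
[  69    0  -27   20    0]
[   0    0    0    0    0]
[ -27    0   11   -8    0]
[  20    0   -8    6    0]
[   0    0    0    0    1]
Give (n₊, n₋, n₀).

step 0: pivot 69 → sign +
step 1: pivot 10/23 → sign +
step 2: pivot 2/15 → sign +
step 3: pivot 1 → sign +
step 4: row/col 4 already zero → sign 0
signature = (4, 0, 1)

Answer: (4, 0, 1)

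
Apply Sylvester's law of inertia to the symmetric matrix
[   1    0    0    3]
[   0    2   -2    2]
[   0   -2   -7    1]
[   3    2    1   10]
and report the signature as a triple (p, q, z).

Answer: (2, 1, 1)

Derivation:
step 0: pivot 1 → sign +
step 1: pivot 2 → sign +
step 2: pivot -9 → sign −
step 3: row/col 3 already zero → sign 0
signature = (2, 1, 1)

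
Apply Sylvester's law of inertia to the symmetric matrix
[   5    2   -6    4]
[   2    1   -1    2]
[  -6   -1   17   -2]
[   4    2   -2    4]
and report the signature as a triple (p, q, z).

Answer: (2, 0, 2)

Derivation:
step 0: pivot 5 → sign +
step 1: pivot 1/5 → sign +
step 2: row/col 2 already zero → sign 0
step 3: row/col 3 already zero → sign 0
signature = (2, 0, 2)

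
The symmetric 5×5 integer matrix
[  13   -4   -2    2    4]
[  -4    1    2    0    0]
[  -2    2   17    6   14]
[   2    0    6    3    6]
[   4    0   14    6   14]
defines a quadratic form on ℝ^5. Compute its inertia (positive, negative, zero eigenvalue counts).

Answer: (3, 2, 0)

Derivation:
step 0: pivot 13 → sign +
step 1: pivot -3/13 → sign −
step 2: pivot 25 → sign +
step 3: pivot 1/3 → sign +
step 4: pivot -2/25 → sign −
signature = (3, 2, 0)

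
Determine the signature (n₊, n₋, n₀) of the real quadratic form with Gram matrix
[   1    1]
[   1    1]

Answer: (1, 0, 1)

Derivation:
step 0: pivot 1 → sign +
step 1: row/col 1 already zero → sign 0
signature = (1, 0, 1)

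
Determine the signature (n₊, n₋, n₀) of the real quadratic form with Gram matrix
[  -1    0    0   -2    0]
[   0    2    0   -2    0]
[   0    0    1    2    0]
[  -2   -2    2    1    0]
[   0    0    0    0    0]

Answer: (2, 2, 1)

Derivation:
step 0: pivot -1 → sign −
step 1: pivot 2 → sign +
step 2: pivot 1 → sign +
step 3: pivot -1 → sign −
step 4: row/col 4 already zero → sign 0
signature = (2, 2, 1)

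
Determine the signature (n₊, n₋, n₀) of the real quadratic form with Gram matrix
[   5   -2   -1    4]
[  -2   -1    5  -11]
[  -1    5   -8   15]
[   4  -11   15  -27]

step 0: pivot 5 → sign +
step 1: pivot -9/5 → sign −
step 2: pivot 32/9 → sign +
step 3: pivot -1/8 → sign −
signature = (2, 2, 0)

Answer: (2, 2, 0)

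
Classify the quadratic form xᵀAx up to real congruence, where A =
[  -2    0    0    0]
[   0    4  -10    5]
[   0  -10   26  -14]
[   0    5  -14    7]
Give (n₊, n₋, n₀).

step 0: pivot -2 → sign −
step 1: pivot 4 → sign +
step 2: pivot 1 → sign +
step 3: pivot -3/2 → sign −
signature = (2, 2, 0)

Answer: (2, 2, 0)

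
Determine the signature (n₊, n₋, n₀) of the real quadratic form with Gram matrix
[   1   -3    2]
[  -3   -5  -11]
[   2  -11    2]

step 0: pivot 1 → sign +
step 1: pivot -14 → sign −
step 2: pivot -3/14 → sign −
signature = (1, 2, 0)

Answer: (1, 2, 0)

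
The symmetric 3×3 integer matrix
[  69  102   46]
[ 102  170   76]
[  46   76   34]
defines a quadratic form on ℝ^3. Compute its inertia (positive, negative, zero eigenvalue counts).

Answer: (3, 0, 0)

Derivation:
step 0: pivot 69 → sign +
step 1: pivot 442/23 → sign +
step 2: pivot 2/663 → sign +
signature = (3, 0, 0)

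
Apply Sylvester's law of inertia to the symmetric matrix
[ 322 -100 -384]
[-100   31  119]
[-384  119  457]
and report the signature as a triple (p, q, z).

Answer: (2, 1, 0)

Derivation:
step 0: pivot 322 → sign +
step 1: pivot -9/161 → sign −
step 2: pivot 2/9 → sign +
signature = (2, 1, 0)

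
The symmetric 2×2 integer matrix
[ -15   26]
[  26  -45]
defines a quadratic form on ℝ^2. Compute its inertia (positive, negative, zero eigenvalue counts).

Answer: (1, 1, 0)

Derivation:
step 0: pivot -15 → sign −
step 1: pivot 1/15 → sign +
signature = (1, 1, 0)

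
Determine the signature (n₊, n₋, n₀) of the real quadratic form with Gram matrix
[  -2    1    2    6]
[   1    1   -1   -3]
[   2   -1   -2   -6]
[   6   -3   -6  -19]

Answer: (1, 2, 1)

Derivation:
step 0: pivot -2 → sign −
step 1: pivot 3/2 → sign +
step 2: pivot -1 → sign −
step 3: row/col 3 already zero → sign 0
signature = (1, 2, 1)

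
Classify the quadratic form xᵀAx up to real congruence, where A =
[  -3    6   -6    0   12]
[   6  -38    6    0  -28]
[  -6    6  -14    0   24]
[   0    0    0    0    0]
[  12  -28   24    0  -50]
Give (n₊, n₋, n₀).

Answer: (0, 3, 2)

Derivation:
step 0: pivot -3 → sign −
step 1: pivot -26 → sign −
step 2: pivot -8/13 → sign −
step 3: row/col 3 already zero → sign 0
step 4: row/col 4 already zero → sign 0
signature = (0, 3, 2)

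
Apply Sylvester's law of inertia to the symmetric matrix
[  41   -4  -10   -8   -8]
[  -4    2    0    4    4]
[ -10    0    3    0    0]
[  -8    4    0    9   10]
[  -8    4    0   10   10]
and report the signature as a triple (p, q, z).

Answer: (3, 2, 0)

Derivation:
step 0: pivot 41 → sign +
step 1: pivot 66/41 → sign +
step 2: pivot -1/33 → sign −
step 3: pivot 1 → sign +
step 4: pivot -2 → sign −
signature = (3, 2, 0)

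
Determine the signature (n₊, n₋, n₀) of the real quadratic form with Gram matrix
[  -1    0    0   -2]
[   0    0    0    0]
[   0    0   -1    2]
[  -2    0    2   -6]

Answer: (1, 2, 1)

Derivation:
step 0: pivot -1 → sign −
step 1: pivot -1 → sign −
step 2: pivot 2 → sign +
step 3: row/col 3 already zero → sign 0
signature = (1, 2, 1)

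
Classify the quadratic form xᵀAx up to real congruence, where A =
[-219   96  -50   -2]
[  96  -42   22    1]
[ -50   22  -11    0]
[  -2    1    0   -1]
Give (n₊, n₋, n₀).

step 0: pivot -219 → sign −
step 1: pivot 6/73 → sign +
step 2: pivot 1/3 → sign +
step 3: pivot -3/2 → sign −
signature = (2, 2, 0)

Answer: (2, 2, 0)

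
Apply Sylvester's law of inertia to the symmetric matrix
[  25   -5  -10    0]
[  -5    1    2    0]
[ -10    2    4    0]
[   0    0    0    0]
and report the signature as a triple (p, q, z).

step 0: pivot 25 → sign +
step 1: row/col 1 already zero → sign 0
step 2: row/col 2 already zero → sign 0
step 3: row/col 3 already zero → sign 0
signature = (1, 0, 3)

Answer: (1, 0, 3)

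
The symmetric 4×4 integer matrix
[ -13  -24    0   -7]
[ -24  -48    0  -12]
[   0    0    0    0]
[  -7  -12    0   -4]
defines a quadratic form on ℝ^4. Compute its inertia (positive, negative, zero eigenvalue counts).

Answer: (0, 2, 2)

Derivation:
step 0: pivot -13 → sign −
step 1: pivot -48/13 → sign −
step 2: row/col 2 already zero → sign 0
step 3: row/col 3 already zero → sign 0
signature = (0, 2, 2)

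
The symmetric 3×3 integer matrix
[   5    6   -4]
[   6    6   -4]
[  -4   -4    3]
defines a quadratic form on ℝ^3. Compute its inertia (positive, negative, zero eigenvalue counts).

Answer: (2, 1, 0)

Derivation:
step 0: pivot 5 → sign +
step 1: pivot -6/5 → sign −
step 2: pivot 1/3 → sign +
signature = (2, 1, 0)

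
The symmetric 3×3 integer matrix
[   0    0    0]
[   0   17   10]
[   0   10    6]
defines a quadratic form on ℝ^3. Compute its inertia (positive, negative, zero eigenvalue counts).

step 0: pivot 17 → sign +
step 1: pivot 2/17 → sign +
step 2: row/col 2 already zero → sign 0
signature = (2, 0, 1)

Answer: (2, 0, 1)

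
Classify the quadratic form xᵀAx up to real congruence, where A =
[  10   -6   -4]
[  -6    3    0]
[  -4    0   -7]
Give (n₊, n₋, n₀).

step 0: pivot 10 → sign +
step 1: pivot -3/5 → sign −
step 2: pivot 1 → sign +
signature = (2, 1, 0)

Answer: (2, 1, 0)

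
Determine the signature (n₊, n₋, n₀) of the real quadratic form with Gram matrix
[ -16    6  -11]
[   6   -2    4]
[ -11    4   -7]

Answer: (2, 1, 0)

Derivation:
step 0: pivot -16 → sign −
step 1: pivot 1/4 → sign +
step 2: pivot 1/2 → sign +
signature = (2, 1, 0)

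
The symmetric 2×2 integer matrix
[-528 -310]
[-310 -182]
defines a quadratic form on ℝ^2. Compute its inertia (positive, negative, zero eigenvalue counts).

step 0: pivot -528 → sign −
step 1: pivot 1/132 → sign +
signature = (1, 1, 0)

Answer: (1, 1, 0)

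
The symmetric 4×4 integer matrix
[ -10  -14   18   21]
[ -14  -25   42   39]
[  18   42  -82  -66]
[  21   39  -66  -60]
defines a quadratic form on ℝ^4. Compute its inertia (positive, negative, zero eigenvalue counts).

Answer: (2, 2, 0)

Derivation:
step 0: pivot -10 → sign −
step 1: pivot -27/5 → sign −
step 2: pivot 8/3 → sign +
step 3: pivot 1/8 → sign +
signature = (2, 2, 0)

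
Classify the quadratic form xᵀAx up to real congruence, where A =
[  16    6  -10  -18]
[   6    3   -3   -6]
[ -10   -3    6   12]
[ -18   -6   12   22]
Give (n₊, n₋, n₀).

step 0: pivot 16 → sign +
step 1: pivot 3/4 → sign +
step 2: pivot -1 → sign −
step 3: pivot 1 → sign +
signature = (3, 1, 0)

Answer: (3, 1, 0)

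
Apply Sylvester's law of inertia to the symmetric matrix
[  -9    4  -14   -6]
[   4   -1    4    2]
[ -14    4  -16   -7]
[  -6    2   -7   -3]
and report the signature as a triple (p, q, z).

Answer: (2, 2, 0)

Derivation:
step 0: pivot -9 → sign −
step 1: pivot 7/9 → sign +
step 2: pivot -4/7 → sign −
step 3: pivot 3/4 → sign +
signature = (2, 2, 0)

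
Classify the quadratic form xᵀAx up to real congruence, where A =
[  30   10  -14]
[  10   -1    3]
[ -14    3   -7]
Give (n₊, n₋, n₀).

step 0: pivot 30 → sign +
step 1: pivot -13/3 → sign −
step 2: pivot 2/65 → sign +
signature = (2, 1, 0)

Answer: (2, 1, 0)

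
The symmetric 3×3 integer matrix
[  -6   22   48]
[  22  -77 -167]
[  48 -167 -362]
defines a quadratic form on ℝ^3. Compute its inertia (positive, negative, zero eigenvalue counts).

Answer: (1, 2, 0)

Derivation:
step 0: pivot -6 → sign −
step 1: pivot 11/3 → sign +
step 2: pivot -1/11 → sign −
signature = (1, 2, 0)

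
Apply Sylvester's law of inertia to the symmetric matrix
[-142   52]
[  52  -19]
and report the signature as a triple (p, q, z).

Answer: (1, 1, 0)

Derivation:
step 0: pivot -142 → sign −
step 1: pivot 3/71 → sign +
signature = (1, 1, 0)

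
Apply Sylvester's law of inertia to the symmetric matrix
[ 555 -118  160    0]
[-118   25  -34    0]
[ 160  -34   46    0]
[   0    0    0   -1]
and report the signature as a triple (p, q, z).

Answer: (1, 3, 0)

Derivation:
step 0: pivot 555 → sign +
step 1: pivot -49/555 → sign −
step 2: pivot -6/49 → sign −
step 3: pivot -1 → sign −
signature = (1, 3, 0)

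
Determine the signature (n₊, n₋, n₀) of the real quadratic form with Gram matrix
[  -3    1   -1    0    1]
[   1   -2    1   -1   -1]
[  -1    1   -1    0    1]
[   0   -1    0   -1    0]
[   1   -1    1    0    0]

step 0: pivot -3 → sign −
step 1: pivot -5/3 → sign −
step 2: pivot -2/5 → sign −
step 3: pivot 1 → sign +
step 4: row/col 4 already zero → sign 0
signature = (1, 3, 1)

Answer: (1, 3, 1)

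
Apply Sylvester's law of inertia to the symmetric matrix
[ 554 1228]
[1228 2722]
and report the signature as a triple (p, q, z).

Answer: (2, 0, 0)

Derivation:
step 0: pivot 554 → sign +
step 1: pivot 2/277 → sign +
signature = (2, 0, 0)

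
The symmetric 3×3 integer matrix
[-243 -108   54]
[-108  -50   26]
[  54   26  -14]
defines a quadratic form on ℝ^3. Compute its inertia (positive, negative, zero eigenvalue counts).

Answer: (0, 2, 1)

Derivation:
step 0: pivot -243 → sign −
step 1: pivot -2 → sign −
step 2: row/col 2 already zero → sign 0
signature = (0, 2, 1)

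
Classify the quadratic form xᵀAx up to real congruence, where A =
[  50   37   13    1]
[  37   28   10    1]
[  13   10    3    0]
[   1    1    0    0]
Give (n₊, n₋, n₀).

step 0: pivot 50 → sign +
step 1: pivot 31/50 → sign +
step 2: pivot -19/31 → sign −
step 3: pivot 3/19 → sign +
signature = (3, 1, 0)

Answer: (3, 1, 0)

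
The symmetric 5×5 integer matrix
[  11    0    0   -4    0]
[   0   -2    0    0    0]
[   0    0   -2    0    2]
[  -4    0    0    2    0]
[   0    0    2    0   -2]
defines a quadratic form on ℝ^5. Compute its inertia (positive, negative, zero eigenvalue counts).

Answer: (2, 2, 1)

Derivation:
step 0: pivot 11 → sign +
step 1: pivot -2 → sign −
step 2: pivot -2 → sign −
step 3: pivot 6/11 → sign +
step 4: row/col 4 already zero → sign 0
signature = (2, 2, 1)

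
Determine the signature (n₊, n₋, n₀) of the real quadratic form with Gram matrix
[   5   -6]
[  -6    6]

Answer: (1, 1, 0)

Derivation:
step 0: pivot 5 → sign +
step 1: pivot -6/5 → sign −
signature = (1, 1, 0)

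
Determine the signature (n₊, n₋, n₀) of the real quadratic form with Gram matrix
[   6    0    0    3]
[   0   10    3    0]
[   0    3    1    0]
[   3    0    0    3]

Answer: (4, 0, 0)

Derivation:
step 0: pivot 6 → sign +
step 1: pivot 10 → sign +
step 2: pivot 1/10 → sign +
step 3: pivot 3/2 → sign +
signature = (4, 0, 0)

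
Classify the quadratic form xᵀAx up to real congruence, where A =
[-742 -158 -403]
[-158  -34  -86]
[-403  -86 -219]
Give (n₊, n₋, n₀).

step 0: pivot -742 → sign −
step 1: pivot -132/371 → sign −
step 2: pivot -1/44 → sign −
signature = (0, 3, 0)

Answer: (0, 3, 0)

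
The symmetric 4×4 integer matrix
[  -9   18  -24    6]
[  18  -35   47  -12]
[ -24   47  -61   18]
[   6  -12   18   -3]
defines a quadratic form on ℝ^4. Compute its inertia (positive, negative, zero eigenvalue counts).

step 0: pivot -9 → sign −
step 1: pivot 1 → sign +
step 2: pivot 2 → sign +
step 3: pivot -1 → sign −
signature = (2, 2, 0)

Answer: (2, 2, 0)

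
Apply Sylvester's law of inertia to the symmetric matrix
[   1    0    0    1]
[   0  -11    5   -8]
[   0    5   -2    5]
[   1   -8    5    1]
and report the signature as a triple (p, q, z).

Answer: (2, 2, 0)

Derivation:
step 0: pivot 1 → sign +
step 1: pivot -11 → sign −
step 2: pivot 3/11 → sign +
step 3: pivot -1 → sign −
signature = (2, 2, 0)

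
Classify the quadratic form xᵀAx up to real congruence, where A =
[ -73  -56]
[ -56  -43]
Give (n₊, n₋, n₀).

Answer: (0, 2, 0)

Derivation:
step 0: pivot -73 → sign −
step 1: pivot -3/73 → sign −
signature = (0, 2, 0)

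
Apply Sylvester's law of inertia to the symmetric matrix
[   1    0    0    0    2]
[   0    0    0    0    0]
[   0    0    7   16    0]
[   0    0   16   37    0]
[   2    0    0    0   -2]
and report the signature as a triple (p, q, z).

step 0: pivot 1 → sign +
step 1: pivot 7 → sign +
step 2: pivot 3/7 → sign +
step 3: pivot -6 → sign −
step 4: row/col 4 already zero → sign 0
signature = (3, 1, 1)

Answer: (3, 1, 1)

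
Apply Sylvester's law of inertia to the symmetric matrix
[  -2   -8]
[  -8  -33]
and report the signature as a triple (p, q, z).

step 0: pivot -2 → sign −
step 1: pivot -1 → sign −
signature = (0, 2, 0)

Answer: (0, 2, 0)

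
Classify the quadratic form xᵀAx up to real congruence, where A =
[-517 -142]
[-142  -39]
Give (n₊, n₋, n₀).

step 0: pivot -517 → sign −
step 1: pivot 1/517 → sign +
signature = (1, 1, 0)

Answer: (1, 1, 0)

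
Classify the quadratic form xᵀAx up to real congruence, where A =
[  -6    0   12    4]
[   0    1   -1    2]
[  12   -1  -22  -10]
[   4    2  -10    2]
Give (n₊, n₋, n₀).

step 0: pivot -6 → sign −
step 1: pivot 1 → sign +
step 2: pivot 1 → sign +
step 3: pivot 2/3 → sign +
signature = (3, 1, 0)

Answer: (3, 1, 0)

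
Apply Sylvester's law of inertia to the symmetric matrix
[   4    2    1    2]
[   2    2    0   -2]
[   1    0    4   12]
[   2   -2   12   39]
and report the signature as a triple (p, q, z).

Answer: (4, 0, 0)

Derivation:
step 0: pivot 4 → sign +
step 1: pivot 1 → sign +
step 2: pivot 7/2 → sign +
step 3: pivot 3/7 → sign +
signature = (4, 0, 0)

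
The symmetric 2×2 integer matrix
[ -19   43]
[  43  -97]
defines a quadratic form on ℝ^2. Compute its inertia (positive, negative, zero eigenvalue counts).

Answer: (1, 1, 0)

Derivation:
step 0: pivot -19 → sign −
step 1: pivot 6/19 → sign +
signature = (1, 1, 0)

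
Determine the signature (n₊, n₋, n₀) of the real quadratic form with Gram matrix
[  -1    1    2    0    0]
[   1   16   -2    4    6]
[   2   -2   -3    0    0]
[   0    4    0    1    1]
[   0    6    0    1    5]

step 0: pivot -1 → sign −
step 1: pivot 17 → sign +
step 2: pivot 1 → sign +
step 3: pivot 1/17 → sign +
step 4: row/col 4 already zero → sign 0
signature = (3, 1, 1)

Answer: (3, 1, 1)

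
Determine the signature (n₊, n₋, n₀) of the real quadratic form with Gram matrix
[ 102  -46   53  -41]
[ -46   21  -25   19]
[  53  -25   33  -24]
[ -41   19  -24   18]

Answer: (4, 0, 0)

Derivation:
step 0: pivot 102 → sign +
step 1: pivot 13/51 → sign +
step 2: pivot 19/26 → sign +
step 3: pivot 3/19 → sign +
signature = (4, 0, 0)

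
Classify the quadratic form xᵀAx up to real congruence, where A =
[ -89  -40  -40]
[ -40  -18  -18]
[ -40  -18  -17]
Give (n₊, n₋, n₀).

Answer: (1, 2, 0)

Derivation:
step 0: pivot -89 → sign −
step 1: pivot -2/89 → sign −
step 2: pivot 1 → sign +
signature = (1, 2, 0)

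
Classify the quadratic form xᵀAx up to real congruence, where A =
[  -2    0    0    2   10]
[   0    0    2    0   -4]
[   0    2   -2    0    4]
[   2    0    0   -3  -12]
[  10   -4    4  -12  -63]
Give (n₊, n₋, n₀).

Answer: (1, 4, 0)

Derivation:
step 0: pivot -2 → sign −
step 1: pivot -2 → sign −
step 2: pivot 2 → sign +
step 3: pivot -1 → sign −
step 4: pivot -1 → sign −
signature = (1, 4, 0)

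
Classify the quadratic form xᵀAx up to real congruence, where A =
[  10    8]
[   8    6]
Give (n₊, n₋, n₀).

Answer: (1, 1, 0)

Derivation:
step 0: pivot 10 → sign +
step 1: pivot -2/5 → sign −
signature = (1, 1, 0)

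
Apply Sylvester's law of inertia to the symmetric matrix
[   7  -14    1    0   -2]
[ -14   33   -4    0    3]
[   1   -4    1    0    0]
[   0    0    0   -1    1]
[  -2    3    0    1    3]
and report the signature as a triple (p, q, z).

Answer: (4, 1, 0)

Derivation:
step 0: pivot 7 → sign +
step 1: pivot 5 → sign +
step 2: pivot 2/35 → sign +
step 3: pivot -1 → sign −
step 4: pivot 3 → sign +
signature = (4, 1, 0)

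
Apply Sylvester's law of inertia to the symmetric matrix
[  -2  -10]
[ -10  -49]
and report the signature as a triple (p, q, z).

step 0: pivot -2 → sign −
step 1: pivot 1 → sign +
signature = (1, 1, 0)

Answer: (1, 1, 0)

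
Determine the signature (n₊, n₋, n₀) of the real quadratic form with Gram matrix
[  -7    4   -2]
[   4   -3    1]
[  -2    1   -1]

step 0: pivot -7 → sign −
step 1: pivot -5/7 → sign −
step 2: pivot -2/5 → sign −
signature = (0, 3, 0)

Answer: (0, 3, 0)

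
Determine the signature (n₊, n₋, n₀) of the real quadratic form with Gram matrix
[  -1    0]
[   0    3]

Answer: (1, 1, 0)

Derivation:
step 0: pivot -1 → sign −
step 1: pivot 3 → sign +
signature = (1, 1, 0)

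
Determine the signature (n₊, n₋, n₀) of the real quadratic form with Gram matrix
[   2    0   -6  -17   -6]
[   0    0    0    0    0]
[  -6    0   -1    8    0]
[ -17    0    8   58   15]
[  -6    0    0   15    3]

Answer: (2, 2, 1)

Derivation:
step 0: pivot 2 → sign +
step 1: pivot -19 → sign −
step 2: pivot 411/38 → sign +
step 3: pivot -3/137 → sign −
step 4: row/col 4 already zero → sign 0
signature = (2, 2, 1)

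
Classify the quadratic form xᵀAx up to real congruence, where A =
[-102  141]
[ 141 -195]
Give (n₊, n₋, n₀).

step 0: pivot -102 → sign −
step 1: pivot -3/34 → sign −
signature = (0, 2, 0)

Answer: (0, 2, 0)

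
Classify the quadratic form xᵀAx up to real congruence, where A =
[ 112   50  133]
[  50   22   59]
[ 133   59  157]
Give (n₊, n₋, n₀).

step 0: pivot 112 → sign +
step 1: pivot -9/28 → sign −
step 2: pivot -1/2 → sign −
signature = (1, 2, 0)

Answer: (1, 2, 0)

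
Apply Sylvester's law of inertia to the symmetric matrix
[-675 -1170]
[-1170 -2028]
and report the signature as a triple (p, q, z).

Answer: (0, 1, 1)

Derivation:
step 0: pivot -675 → sign −
step 1: row/col 1 already zero → sign 0
signature = (0, 1, 1)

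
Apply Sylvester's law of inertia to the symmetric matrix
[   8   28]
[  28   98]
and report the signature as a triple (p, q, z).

step 0: pivot 8 → sign +
step 1: row/col 1 already zero → sign 0
signature = (1, 0, 1)

Answer: (1, 0, 1)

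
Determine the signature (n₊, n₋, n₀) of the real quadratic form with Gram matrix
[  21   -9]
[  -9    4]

Answer: (2, 0, 0)

Derivation:
step 0: pivot 21 → sign +
step 1: pivot 1/7 → sign +
signature = (2, 0, 0)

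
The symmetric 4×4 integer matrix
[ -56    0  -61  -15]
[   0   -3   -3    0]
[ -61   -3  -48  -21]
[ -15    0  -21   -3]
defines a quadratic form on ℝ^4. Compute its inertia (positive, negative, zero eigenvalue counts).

Answer: (2, 2, 0)

Derivation:
step 0: pivot -56 → sign −
step 1: pivot -3 → sign −
step 2: pivot 1201/56 → sign +
step 3: pivot 6/1201 → sign +
signature = (2, 2, 0)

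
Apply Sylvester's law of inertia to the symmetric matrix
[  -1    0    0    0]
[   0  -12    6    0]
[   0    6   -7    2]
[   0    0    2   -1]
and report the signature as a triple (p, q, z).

Answer: (0, 3, 1)

Derivation:
step 0: pivot -1 → sign −
step 1: pivot -12 → sign −
step 2: pivot -4 → sign −
step 3: row/col 3 already zero → sign 0
signature = (0, 3, 1)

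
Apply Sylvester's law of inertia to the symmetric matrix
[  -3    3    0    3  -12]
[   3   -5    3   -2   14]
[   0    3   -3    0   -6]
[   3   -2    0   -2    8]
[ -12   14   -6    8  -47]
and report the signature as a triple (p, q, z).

step 0: pivot -3 → sign −
step 1: pivot -2 → sign −
step 2: pivot 3/2 → sign +
step 3: pivot -3 → sign −
step 4: row/col 4 already zero → sign 0
signature = (1, 3, 1)

Answer: (1, 3, 1)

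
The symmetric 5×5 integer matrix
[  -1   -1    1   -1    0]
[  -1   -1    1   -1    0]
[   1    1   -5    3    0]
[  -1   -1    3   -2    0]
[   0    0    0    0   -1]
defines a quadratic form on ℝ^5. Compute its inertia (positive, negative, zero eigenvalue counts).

Answer: (0, 3, 2)

Derivation:
step 0: pivot -1 → sign −
step 1: pivot -4 → sign −
step 2: pivot -1 → sign −
step 3: row/col 3 already zero → sign 0
step 4: row/col 4 already zero → sign 0
signature = (0, 3, 2)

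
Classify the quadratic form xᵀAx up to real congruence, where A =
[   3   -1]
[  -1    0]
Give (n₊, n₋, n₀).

step 0: pivot 3 → sign +
step 1: pivot -1/3 → sign −
signature = (1, 1, 0)

Answer: (1, 1, 0)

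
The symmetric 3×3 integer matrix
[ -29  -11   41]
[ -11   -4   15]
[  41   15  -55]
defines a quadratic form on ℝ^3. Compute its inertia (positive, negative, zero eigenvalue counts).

Answer: (2, 1, 0)

Derivation:
step 0: pivot -29 → sign −
step 1: pivot 5/29 → sign +
step 2: pivot 6/5 → sign +
signature = (2, 1, 0)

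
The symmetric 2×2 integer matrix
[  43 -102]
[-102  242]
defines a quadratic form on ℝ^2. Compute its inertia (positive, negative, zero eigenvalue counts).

Answer: (2, 0, 0)

Derivation:
step 0: pivot 43 → sign +
step 1: pivot 2/43 → sign +
signature = (2, 0, 0)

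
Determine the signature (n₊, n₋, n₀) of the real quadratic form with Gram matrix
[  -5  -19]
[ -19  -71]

Answer: (1, 1, 0)

Derivation:
step 0: pivot -5 → sign −
step 1: pivot 6/5 → sign +
signature = (1, 1, 0)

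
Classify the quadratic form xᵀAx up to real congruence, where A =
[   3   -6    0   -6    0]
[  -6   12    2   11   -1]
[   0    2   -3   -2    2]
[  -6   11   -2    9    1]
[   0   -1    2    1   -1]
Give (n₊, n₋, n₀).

Answer: (3, 2, 0)

Derivation:
step 0: pivot 3 → sign +
step 1: pivot -3 → sign −
step 2: pivot 4/3 → sign +
step 3: pivot -23/4 → sign −
step 4: pivot 6/23 → sign +
signature = (3, 2, 0)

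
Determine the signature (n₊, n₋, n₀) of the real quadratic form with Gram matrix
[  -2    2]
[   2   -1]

Answer: (1, 1, 0)

Derivation:
step 0: pivot -2 → sign −
step 1: pivot 1 → sign +
signature = (1, 1, 0)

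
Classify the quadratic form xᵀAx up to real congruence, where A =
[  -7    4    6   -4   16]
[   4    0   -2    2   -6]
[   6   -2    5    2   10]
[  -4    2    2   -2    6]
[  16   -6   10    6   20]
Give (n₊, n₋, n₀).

step 0: pivot -7 → sign −
step 1: pivot 16/7 → sign +
step 2: pivot 37/4 → sign +
step 3: pivot 3/37 → sign +
step 4: pivot 2/3 → sign +
signature = (4, 1, 0)

Answer: (4, 1, 0)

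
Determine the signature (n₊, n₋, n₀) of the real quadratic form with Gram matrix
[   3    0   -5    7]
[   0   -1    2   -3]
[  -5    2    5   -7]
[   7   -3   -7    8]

step 0: pivot 3 → sign +
step 1: pivot -1 → sign −
step 2: pivot 2/3 → sign +
step 3: pivot -2 → sign −
signature = (2, 2, 0)

Answer: (2, 2, 0)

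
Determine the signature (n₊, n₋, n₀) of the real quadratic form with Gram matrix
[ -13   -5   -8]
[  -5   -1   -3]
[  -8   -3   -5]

step 0: pivot -13 → sign −
step 1: pivot 12/13 → sign +
step 2: pivot -1/12 → sign −
signature = (1, 2, 0)

Answer: (1, 2, 0)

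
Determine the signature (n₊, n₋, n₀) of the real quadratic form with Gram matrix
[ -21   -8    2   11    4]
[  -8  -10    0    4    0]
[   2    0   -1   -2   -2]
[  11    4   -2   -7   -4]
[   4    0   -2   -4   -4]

step 0: pivot -21 → sign −
step 1: pivot -146/21 → sign −
step 2: pivot -53/73 → sign −
step 3: pivot -2/53 → sign −
step 4: row/col 4 already zero → sign 0
signature = (0, 4, 1)

Answer: (0, 4, 1)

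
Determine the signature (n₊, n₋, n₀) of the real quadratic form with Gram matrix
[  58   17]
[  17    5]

step 0: pivot 58 → sign +
step 1: pivot 1/58 → sign +
signature = (2, 0, 0)

Answer: (2, 0, 0)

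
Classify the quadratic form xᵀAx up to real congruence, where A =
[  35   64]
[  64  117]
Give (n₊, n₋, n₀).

step 0: pivot 35 → sign +
step 1: pivot -1/35 → sign −
signature = (1, 1, 0)

Answer: (1, 1, 0)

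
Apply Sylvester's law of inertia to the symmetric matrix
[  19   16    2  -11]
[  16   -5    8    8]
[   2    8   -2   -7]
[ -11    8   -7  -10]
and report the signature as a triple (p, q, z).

Answer: (1, 3, 0)

Derivation:
step 0: pivot 19 → sign +
step 1: pivot -351/19 → sign −
step 2: pivot -2/39 → sign −
step 3: pivot -1/6 → sign −
signature = (1, 3, 0)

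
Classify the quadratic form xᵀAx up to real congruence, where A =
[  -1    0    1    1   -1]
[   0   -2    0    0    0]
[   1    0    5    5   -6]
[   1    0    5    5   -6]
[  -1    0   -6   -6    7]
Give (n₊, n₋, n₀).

Answer: (1, 3, 1)

Derivation:
step 0: pivot -1 → sign −
step 1: pivot -2 → sign −
step 2: pivot 6 → sign +
step 3: pivot -1/6 → sign −
step 4: row/col 4 already zero → sign 0
signature = (1, 3, 1)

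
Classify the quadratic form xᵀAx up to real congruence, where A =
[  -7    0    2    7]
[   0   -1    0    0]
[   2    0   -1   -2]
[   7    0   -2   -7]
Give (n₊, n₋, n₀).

Answer: (0, 3, 1)

Derivation:
step 0: pivot -7 → sign −
step 1: pivot -1 → sign −
step 2: pivot -3/7 → sign −
step 3: row/col 3 already zero → sign 0
signature = (0, 3, 1)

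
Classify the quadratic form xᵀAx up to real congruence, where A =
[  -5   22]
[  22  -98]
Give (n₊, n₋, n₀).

Answer: (0, 2, 0)

Derivation:
step 0: pivot -5 → sign −
step 1: pivot -6/5 → sign −
signature = (0, 2, 0)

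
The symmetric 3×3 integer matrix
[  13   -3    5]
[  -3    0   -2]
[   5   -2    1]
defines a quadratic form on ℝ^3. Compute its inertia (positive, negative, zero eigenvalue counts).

step 0: pivot 13 → sign +
step 1: pivot -9/13 → sign −
step 2: pivot 1/9 → sign +
signature = (2, 1, 0)

Answer: (2, 1, 0)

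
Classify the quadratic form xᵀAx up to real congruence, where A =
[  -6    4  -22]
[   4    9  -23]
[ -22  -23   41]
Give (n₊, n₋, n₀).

step 0: pivot -6 → sign −
step 1: pivot 35/3 → sign +
step 2: pivot 2/35 → sign +
signature = (2, 1, 0)

Answer: (2, 1, 0)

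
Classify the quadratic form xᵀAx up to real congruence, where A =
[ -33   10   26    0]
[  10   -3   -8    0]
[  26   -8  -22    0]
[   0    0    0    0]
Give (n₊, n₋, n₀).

Answer: (1, 2, 1)

Derivation:
step 0: pivot -33 → sign −
step 1: pivot 1/33 → sign +
step 2: pivot -2 → sign −
step 3: row/col 3 already zero → sign 0
signature = (1, 2, 1)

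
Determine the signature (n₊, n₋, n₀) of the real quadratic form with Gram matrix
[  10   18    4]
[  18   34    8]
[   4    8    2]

step 0: pivot 10 → sign +
step 1: pivot 8/5 → sign +
step 2: row/col 2 already zero → sign 0
signature = (2, 0, 1)

Answer: (2, 0, 1)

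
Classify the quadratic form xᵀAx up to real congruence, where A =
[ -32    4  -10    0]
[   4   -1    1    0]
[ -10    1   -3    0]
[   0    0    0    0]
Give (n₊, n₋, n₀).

Answer: (1, 2, 1)

Derivation:
step 0: pivot -32 → sign −
step 1: pivot -1/2 → sign −
step 2: pivot 1/4 → sign +
step 3: row/col 3 already zero → sign 0
signature = (1, 2, 1)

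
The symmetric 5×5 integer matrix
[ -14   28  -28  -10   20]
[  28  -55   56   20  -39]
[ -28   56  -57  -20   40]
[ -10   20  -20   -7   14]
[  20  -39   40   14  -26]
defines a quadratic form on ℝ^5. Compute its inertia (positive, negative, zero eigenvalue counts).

Answer: (3, 2, 0)

Derivation:
step 0: pivot -14 → sign −
step 1: pivot 1 → sign +
step 2: pivot -1 → sign −
step 3: pivot 1/7 → sign +
step 4: pivot 1 → sign +
signature = (3, 2, 0)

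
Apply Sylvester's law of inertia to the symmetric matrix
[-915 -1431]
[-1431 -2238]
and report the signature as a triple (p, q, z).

Answer: (0, 2, 0)

Derivation:
step 0: pivot -915 → sign −
step 1: pivot -3/305 → sign −
signature = (0, 2, 0)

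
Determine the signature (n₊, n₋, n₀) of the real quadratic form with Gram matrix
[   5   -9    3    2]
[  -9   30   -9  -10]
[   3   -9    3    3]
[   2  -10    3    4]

step 0: pivot 5 → sign +
step 1: pivot 69/5 → sign +
step 2: pivot 6/23 → sign +
step 3: pivot 1/6 → sign +
signature = (4, 0, 0)

Answer: (4, 0, 0)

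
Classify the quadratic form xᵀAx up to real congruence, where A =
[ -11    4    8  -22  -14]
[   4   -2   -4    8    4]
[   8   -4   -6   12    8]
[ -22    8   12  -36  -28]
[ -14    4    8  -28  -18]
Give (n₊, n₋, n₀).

Answer: (2, 2, 1)

Derivation:
step 0: pivot -11 → sign −
step 1: pivot -6/11 → sign −
step 2: pivot 2 → sign +
step 3: pivot 2 → sign +
step 4: row/col 4 already zero → sign 0
signature = (2, 2, 1)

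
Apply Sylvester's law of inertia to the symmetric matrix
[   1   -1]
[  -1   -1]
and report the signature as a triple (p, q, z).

step 0: pivot 1 → sign +
step 1: pivot -2 → sign −
signature = (1, 1, 0)

Answer: (1, 1, 0)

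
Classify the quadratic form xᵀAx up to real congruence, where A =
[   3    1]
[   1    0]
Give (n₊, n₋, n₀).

Answer: (1, 1, 0)

Derivation:
step 0: pivot 3 → sign +
step 1: pivot -1/3 → sign −
signature = (1, 1, 0)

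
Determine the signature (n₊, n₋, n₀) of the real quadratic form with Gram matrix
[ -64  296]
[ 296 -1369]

Answer: (0, 1, 1)

Derivation:
step 0: pivot -64 → sign −
step 1: row/col 1 already zero → sign 0
signature = (0, 1, 1)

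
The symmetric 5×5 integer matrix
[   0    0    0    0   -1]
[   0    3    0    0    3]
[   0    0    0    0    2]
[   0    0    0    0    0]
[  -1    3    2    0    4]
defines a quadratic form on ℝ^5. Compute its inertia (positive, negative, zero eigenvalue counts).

Answer: (2, 1, 2)

Derivation:
step 0: pivot 3 → sign +
step 1: pivot 1 → sign +
step 2: pivot -4 → sign −
step 3: row/col 3 already zero → sign 0
step 4: row/col 4 already zero → sign 0
signature = (2, 1, 2)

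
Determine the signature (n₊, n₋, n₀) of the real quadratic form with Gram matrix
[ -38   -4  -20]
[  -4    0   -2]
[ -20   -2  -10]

Answer: (2, 1, 0)

Derivation:
step 0: pivot -38 → sign −
step 1: pivot 8/19 → sign +
step 2: pivot 1/2 → sign +
signature = (2, 1, 0)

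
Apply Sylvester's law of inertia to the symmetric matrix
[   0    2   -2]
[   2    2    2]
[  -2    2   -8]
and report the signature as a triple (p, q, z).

Answer: (1, 2, 0)

Derivation:
step 0: pivot 2 → sign +
step 1: pivot -2 → sign −
step 2: pivot -2 → sign −
signature = (1, 2, 0)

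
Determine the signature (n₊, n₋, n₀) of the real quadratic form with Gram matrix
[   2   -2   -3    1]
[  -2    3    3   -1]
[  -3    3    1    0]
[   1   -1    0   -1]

Answer: (2, 2, 0)

Derivation:
step 0: pivot 2 → sign +
step 1: pivot 1 → sign +
step 2: pivot -7/2 → sign −
step 3: pivot -6/7 → sign −
signature = (2, 2, 0)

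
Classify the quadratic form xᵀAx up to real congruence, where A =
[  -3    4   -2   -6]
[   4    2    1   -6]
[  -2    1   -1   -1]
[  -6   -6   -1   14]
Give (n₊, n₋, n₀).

step 0: pivot -3 → sign −
step 1: pivot 22/3 → sign +
step 2: pivot -1/22 → sign −
step 3: row/col 3 already zero → sign 0
signature = (1, 2, 1)

Answer: (1, 2, 1)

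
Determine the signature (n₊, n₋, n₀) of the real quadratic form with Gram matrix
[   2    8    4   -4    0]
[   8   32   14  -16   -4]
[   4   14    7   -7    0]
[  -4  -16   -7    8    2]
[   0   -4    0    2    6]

Answer: (3, 1, 1)

Derivation:
step 0: pivot 2 → sign +
step 1: pivot -1 → sign −
step 2: pivot 4 → sign +
step 3: pivot 2 → sign +
step 4: row/col 4 already zero → sign 0
signature = (3, 1, 1)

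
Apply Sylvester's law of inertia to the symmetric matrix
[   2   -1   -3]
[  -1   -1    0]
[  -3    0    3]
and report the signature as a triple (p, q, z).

step 0: pivot 2 → sign +
step 1: pivot -3/2 → sign −
step 2: row/col 2 already zero → sign 0
signature = (1, 1, 1)

Answer: (1, 1, 1)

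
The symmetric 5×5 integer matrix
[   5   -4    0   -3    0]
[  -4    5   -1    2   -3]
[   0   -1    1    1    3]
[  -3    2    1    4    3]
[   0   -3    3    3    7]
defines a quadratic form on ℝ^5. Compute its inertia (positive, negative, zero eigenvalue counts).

step 0: pivot 5 → sign +
step 1: pivot 9/5 → sign +
step 2: pivot 4/9 → sign +
step 3: pivot 3/4 → sign +
step 4: pivot -2 → sign −
signature = (4, 1, 0)

Answer: (4, 1, 0)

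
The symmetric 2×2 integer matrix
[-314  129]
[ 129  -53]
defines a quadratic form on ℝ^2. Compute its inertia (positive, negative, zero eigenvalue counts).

Answer: (0, 2, 0)

Derivation:
step 0: pivot -314 → sign −
step 1: pivot -1/314 → sign −
signature = (0, 2, 0)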